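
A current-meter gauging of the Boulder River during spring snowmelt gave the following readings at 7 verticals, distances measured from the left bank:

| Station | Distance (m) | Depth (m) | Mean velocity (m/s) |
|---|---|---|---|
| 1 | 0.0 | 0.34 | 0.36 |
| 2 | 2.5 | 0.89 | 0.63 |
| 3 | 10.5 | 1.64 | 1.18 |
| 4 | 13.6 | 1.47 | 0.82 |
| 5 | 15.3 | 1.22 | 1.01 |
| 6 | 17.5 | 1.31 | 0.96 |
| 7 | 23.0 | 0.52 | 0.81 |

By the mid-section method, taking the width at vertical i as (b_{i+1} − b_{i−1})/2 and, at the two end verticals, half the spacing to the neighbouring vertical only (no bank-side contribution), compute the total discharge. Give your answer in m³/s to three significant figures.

25.1 m³/s

w_1 = (2.5 − 0.0)/2 = 1.25 m; q_1 = 0.36 × 0.34 × 1.25 = 0.1530 m³/s
w_2 = (10.5 − 0.0)/2 = 5.25 m; q_2 = 0.63 × 0.89 × 5.25 = 2.944 m³/s
w_3 = (13.6 − 2.5)/2 = 5.55 m; q_3 = 1.18 × 1.64 × 5.55 = 10.74 m³/s
w_4 = (15.3 − 10.5)/2 = 2.4 m; q_4 = 0.82 × 1.47 × 2.4 = 2.893 m³/s
w_5 = (17.5 − 13.6)/2 = 1.95 m; q_5 = 1.01 × 1.22 × 1.95 = 2.403 m³/s
w_6 = (23.0 − 15.3)/2 = 3.85 m; q_6 = 0.96 × 1.31 × 3.85 = 4.842 m³/s
w_7 = (23.0 − 17.5)/2 = 2.75 m; q_7 = 0.81 × 0.52 × 2.75 = 1.158 m³/s
Q = Σ qᵢ = 25.13 m³/s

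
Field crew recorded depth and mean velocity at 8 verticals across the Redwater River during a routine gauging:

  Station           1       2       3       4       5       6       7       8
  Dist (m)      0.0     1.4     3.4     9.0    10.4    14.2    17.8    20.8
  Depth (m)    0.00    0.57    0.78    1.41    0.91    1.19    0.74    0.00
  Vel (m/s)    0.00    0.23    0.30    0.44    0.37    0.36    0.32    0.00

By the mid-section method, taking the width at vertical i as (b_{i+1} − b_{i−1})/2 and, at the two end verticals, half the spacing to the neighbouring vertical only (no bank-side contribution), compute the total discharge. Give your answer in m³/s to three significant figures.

w_2 = (3.4 − 0.0)/2 = 1.7 m; q_2 = 0.23 × 0.57 × 1.7 = 0.2229 m³/s
w_3 = (9.0 − 1.4)/2 = 3.8 m; q_3 = 0.30 × 0.78 × 3.8 = 0.8892 m³/s
w_4 = (10.4 − 3.4)/2 = 3.5 m; q_4 = 0.44 × 1.41 × 3.5 = 2.171 m³/s
w_5 = (14.2 − 9.0)/2 = 2.6 m; q_5 = 0.37 × 0.91 × 2.6 = 0.8754 m³/s
w_6 = (17.8 − 10.4)/2 = 3.7 m; q_6 = 0.36 × 1.19 × 3.7 = 1.585 m³/s
w_7 = (20.8 − 14.2)/2 = 3.3 m; q_7 = 0.32 × 0.74 × 3.3 = 0.7814 m³/s
Stations 1, 8 contribute zero (depth or velocity is 0).
Q = Σ qᵢ = 6.525 m³/s

6.53 m³/s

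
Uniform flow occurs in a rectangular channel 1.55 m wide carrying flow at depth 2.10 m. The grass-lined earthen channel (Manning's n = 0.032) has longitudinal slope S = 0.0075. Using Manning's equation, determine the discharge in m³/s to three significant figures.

6.03 m³/s

A = b·y = 1.55 × 2.10 = 3.255 m²
P = b + 2y = 1.55 + 2×2.10 = 5.750 m
R = A/P = 3.255/5.750 = 0.5661 m
Q = (1/n)·A·R^(2/3)·S^(1/2) = (1/0.032) × 3.255 × 0.5661^(2/3) × 0.0075^(1/2) = 6.028 m³/s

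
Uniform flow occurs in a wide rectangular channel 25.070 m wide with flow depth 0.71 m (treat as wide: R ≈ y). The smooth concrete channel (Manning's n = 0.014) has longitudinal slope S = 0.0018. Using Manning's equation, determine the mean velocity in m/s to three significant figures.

A = b·y = 25.070 × 0.71 = 17.80 m²
Wide channel: R ≈ y = 0.71 m
Q = (1/n)·A·R^(2/3)·S^(1/2) = (1/0.014) × 17.80 × 0.7100^(2/3) × 0.0018^(1/2) = 42.93 m³/s
V = Q/A = 42.93/17.80 = 2.412 m/s

2.41 m/s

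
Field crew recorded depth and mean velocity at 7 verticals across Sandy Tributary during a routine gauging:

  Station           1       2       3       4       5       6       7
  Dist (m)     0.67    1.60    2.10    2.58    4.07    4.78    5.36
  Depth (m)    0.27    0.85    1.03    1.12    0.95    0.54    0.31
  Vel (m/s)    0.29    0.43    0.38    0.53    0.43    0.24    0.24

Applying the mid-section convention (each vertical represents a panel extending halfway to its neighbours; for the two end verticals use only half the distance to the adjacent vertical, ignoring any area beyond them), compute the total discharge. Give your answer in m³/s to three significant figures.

1.63 m³/s

w_1 = (1.60 − 0.67)/2 = 0.465 m; q_1 = 0.29 × 0.27 × 0.465 = 0.03641 m³/s
w_2 = (2.10 − 0.67)/2 = 0.715 m; q_2 = 0.43 × 0.85 × 0.715 = 0.2613 m³/s
w_3 = (2.58 − 1.60)/2 = 0.49 m; q_3 = 0.38 × 1.03 × 0.49 = 0.1918 m³/s
w_4 = (4.07 − 2.10)/2 = 0.985 m; q_4 = 0.53 × 1.12 × 0.985 = 0.5847 m³/s
w_5 = (4.78 − 2.58)/2 = 1.1 m; q_5 = 0.43 × 0.95 × 1.1 = 0.4494 m³/s
w_6 = (5.36 − 4.07)/2 = 0.645 m; q_6 = 0.24 × 0.54 × 0.645 = 0.08359 m³/s
w_7 = (5.36 − 4.78)/2 = 0.29 m; q_7 = 0.24 × 0.31 × 0.29 = 0.02158 m³/s
Q = Σ qᵢ = 1.629 m³/s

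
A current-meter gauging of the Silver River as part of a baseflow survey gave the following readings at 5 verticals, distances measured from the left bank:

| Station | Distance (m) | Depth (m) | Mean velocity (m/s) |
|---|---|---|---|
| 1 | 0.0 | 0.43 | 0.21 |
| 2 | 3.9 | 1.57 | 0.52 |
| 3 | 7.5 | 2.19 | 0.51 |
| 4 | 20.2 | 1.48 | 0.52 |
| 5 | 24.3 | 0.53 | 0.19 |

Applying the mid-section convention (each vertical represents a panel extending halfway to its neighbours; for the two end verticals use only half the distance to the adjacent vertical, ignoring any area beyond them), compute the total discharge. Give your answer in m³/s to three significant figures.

w_1 = (3.9 − 0.0)/2 = 1.95 m; q_1 = 0.21 × 0.43 × 1.95 = 0.1761 m³/s
w_2 = (7.5 − 0.0)/2 = 3.75 m; q_2 = 0.52 × 1.57 × 3.75 = 3.062 m³/s
w_3 = (20.2 − 3.9)/2 = 8.15 m; q_3 = 0.51 × 2.19 × 8.15 = 9.103 m³/s
w_4 = (24.3 − 7.5)/2 = 8.4 m; q_4 = 0.52 × 1.48 × 8.4 = 6.465 m³/s
w_5 = (24.3 − 20.2)/2 = 2.05 m; q_5 = 0.19 × 0.53 × 2.05 = 0.2064 m³/s
Q = Σ qᵢ = 19.01 m³/s

19.0 m³/s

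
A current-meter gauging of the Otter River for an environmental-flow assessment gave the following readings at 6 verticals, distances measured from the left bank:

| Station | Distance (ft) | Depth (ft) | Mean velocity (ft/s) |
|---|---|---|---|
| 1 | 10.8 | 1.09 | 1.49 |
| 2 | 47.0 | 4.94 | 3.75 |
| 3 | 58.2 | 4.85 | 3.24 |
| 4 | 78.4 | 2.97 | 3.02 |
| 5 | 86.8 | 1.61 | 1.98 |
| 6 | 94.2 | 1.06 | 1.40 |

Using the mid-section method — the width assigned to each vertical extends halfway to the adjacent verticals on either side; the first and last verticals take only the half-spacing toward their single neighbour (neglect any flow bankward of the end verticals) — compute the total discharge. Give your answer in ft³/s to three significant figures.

w_1 = (47.0 − 10.8)/2 = 18.1 ft; q_1 = 1.49 × 1.09 × 18.1 = 29.40 ft³/s
w_2 = (58.2 − 10.8)/2 = 23.7 ft; q_2 = 3.75 × 4.94 × 23.7 = 439.0 ft³/s
w_3 = (78.4 − 47.0)/2 = 15.7 ft; q_3 = 3.24 × 4.85 × 15.7 = 246.7 ft³/s
w_4 = (86.8 − 58.2)/2 = 14.3 ft; q_4 = 3.02 × 2.97 × 14.3 = 128.3 ft³/s
w_5 = (94.2 − 78.4)/2 = 7.9 ft; q_5 = 1.98 × 1.61 × 7.9 = 25.18 ft³/s
w_6 = (94.2 − 86.8)/2 = 3.7 ft; q_6 = 1.40 × 1.06 × 3.7 = 5.491 ft³/s
Q = Σ qᵢ = 874.1 ft³/s

874 ft³/s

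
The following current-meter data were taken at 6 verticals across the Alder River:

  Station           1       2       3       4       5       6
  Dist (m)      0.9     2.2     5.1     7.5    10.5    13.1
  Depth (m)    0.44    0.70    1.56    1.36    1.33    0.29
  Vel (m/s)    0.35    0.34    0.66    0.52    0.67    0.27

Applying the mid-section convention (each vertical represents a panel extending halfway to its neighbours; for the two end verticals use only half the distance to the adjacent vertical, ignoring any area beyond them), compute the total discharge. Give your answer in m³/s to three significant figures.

w_1 = (2.2 − 0.9)/2 = 0.65 m; q_1 = 0.35 × 0.44 × 0.65 = 0.1001 m³/s
w_2 = (5.1 − 0.9)/2 = 2.1 m; q_2 = 0.34 × 0.70 × 2.1 = 0.4998 m³/s
w_3 = (7.5 − 2.2)/2 = 2.65 m; q_3 = 0.66 × 1.56 × 2.65 = 2.728 m³/s
w_4 = (10.5 − 5.1)/2 = 2.7 m; q_4 = 0.52 × 1.36 × 2.7 = 1.909 m³/s
w_5 = (13.1 − 7.5)/2 = 2.8 m; q_5 = 0.67 × 1.33 × 2.8 = 2.495 m³/s
w_6 = (13.1 − 10.5)/2 = 1.3 m; q_6 = 0.27 × 0.29 × 1.3 = 0.1018 m³/s
Q = Σ qᵢ = 7.835 m³/s

7.83 m³/s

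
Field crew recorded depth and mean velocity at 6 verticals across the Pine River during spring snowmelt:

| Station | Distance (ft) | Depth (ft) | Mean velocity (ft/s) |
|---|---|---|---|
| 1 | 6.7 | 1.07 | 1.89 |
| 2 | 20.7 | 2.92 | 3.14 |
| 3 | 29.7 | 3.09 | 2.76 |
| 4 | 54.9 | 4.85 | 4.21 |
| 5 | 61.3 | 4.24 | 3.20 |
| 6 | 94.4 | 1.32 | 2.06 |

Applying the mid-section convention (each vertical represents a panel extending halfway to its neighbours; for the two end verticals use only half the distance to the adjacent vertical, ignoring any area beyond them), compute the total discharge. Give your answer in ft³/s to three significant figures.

901 ft³/s

w_1 = (20.7 − 6.7)/2 = 7 ft; q_1 = 1.89 × 1.07 × 7 = 14.16 ft³/s
w_2 = (29.7 − 6.7)/2 = 11.5 ft; q_2 = 3.14 × 2.92 × 11.5 = 105.4 ft³/s
w_3 = (54.9 − 20.7)/2 = 17.1 ft; q_3 = 2.76 × 3.09 × 17.1 = 145.8 ft³/s
w_4 = (61.3 − 29.7)/2 = 15.8 ft; q_4 = 4.21 × 4.85 × 15.8 = 322.6 ft³/s
w_5 = (94.4 − 54.9)/2 = 19.75 ft; q_5 = 3.20 × 4.24 × 19.75 = 268.0 ft³/s
w_6 = (94.4 − 61.3)/2 = 16.55 ft; q_6 = 2.06 × 1.32 × 16.55 = 45.00 ft³/s
Q = Σ qᵢ = 901.0 ft³/s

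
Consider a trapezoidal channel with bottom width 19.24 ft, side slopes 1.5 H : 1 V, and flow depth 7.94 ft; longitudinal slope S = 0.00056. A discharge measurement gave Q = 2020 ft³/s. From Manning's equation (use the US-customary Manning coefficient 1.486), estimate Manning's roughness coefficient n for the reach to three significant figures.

0.0129

A = (b + z·y)·y = (19.24 + 1.5×7.94)×7.94 = 247.3 ft²
P = b + 2y√(1+z²) = 19.24 + 2×7.94×√(1+1.5²) = 47.87 ft
R = A/P = 247.3/47.87 = 5.167 ft
n = (1.486/Q)·A·R^(2/3)·S^(1/2) = (1.486/2020) × 247.3 × 2.989 × 0.02366 = 0.01287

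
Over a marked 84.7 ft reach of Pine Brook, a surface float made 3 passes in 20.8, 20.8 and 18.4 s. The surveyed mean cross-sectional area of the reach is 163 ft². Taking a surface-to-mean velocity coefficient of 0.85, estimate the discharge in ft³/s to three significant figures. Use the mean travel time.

587 ft³/s

t̄ = (20.8 + 20.8 + 18.4) / 3 = 20 s
v_surface = L / t̄ = 84.7 / 20 = 4.235 ft/s
v_mean = 0.85 × 4.235 = 3.600 ft/s
Q = A × v_mean = 163 × 3.600 = 586.8 ft³/s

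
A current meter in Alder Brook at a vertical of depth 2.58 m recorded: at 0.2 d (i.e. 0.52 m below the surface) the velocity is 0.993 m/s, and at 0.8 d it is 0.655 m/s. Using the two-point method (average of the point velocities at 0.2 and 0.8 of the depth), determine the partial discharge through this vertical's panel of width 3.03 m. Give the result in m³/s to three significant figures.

v̄ = (0.993 + 0.655) / 2 = 0.8240 m/s
q = v̄ × d × w = 0.8240 × 2.58 × 3.03 = 6.442 m³/s

6.44 m³/s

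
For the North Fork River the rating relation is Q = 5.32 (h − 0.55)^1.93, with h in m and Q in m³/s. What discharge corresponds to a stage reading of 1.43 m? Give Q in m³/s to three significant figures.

4.16 m³/s

Q = 5.32 × (1.43 − 0.55)^1.93 = 5.32 × 0.88^1.93 = 4.157 m³/s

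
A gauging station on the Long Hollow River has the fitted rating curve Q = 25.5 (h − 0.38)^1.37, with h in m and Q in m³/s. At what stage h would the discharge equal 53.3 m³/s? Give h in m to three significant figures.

2.09 m

h − h₀ = (Q/C)^(1/b) = (53.3/25.5)^(1/1.37) = 1.713 m
h = 0.38 + 1.713 = 2.093 m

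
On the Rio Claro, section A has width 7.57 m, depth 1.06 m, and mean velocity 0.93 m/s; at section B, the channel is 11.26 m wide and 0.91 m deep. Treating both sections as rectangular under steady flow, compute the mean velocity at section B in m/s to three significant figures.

Q = A₁V₁ = (7.57×1.06) × 0.93 = 7.463 m³/s
A₂ = 11.26 × 0.91 = 10.25 m²
V₂ = Q/A₂ = 7.463/10.25 = 0.7283 m/s

0.728 m/s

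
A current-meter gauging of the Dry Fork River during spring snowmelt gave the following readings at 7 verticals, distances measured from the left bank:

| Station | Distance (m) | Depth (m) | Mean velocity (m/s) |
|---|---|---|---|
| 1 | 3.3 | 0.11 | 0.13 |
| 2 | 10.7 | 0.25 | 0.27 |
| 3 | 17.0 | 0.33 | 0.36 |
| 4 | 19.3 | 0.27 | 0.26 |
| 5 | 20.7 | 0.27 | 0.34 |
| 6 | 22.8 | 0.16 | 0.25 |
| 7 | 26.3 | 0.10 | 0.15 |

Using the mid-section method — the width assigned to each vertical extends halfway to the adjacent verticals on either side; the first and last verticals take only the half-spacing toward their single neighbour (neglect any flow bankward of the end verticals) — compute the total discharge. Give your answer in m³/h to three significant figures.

5240 m³/h

w_1 = (10.7 − 3.3)/2 = 3.7 m; q_1 = 0.13 × 0.11 × 3.7 = 0.05291 m³/s
w_2 = (17.0 − 3.3)/2 = 6.85 m; q_2 = 0.27 × 0.25 × 6.85 = 0.4624 m³/s
w_3 = (19.3 − 10.7)/2 = 4.3 m; q_3 = 0.36 × 0.33 × 4.3 = 0.5108 m³/s
w_4 = (20.7 − 17.0)/2 = 1.85 m; q_4 = 0.26 × 0.27 × 1.85 = 0.1299 m³/s
w_5 = (22.8 − 19.3)/2 = 1.75 m; q_5 = 0.34 × 0.27 × 1.75 = 0.1607 m³/s
w_6 = (26.3 − 20.7)/2 = 2.8 m; q_6 = 0.25 × 0.16 × 2.8 = 0.1120 m³/s
w_7 = (26.3 − 22.8)/2 = 1.75 m; q_7 = 0.15 × 0.10 × 1.75 = 0.02625 m³/s
Q = Σ qᵢ = 1.455 m³/s
= 1.455 × 3600 = 5238 m³/h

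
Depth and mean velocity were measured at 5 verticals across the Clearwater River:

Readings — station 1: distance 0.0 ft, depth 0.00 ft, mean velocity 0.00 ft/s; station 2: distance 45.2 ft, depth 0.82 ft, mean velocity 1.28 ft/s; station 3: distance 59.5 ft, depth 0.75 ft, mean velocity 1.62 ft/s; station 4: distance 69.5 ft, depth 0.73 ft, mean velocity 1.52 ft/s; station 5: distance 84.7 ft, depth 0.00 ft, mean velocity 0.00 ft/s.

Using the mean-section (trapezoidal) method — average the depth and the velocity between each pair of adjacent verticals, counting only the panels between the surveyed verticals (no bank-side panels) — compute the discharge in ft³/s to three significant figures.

44.0 ft³/s

Panel 1-2: Δb = 45.2 ft, d̄ = (0.00+0.82)/2 = 0.41, v̄ = (0.00+1.28)/2 = 0.64 → q = 45.2×0.41×0.64 = 11.86 ft³/s
Panel 2-3: Δb = 14.3 ft, d̄ = (0.82+0.75)/2 = 0.785, v̄ = (1.28+1.62)/2 = 1.45 → q = 14.3×0.785×1.45 = 16.28 ft³/s
Panel 3-4: Δb = 10 ft, d̄ = (0.75+0.73)/2 = 0.74, v̄ = (1.62+1.52)/2 = 1.57 → q = 10×0.74×1.57 = 11.62 ft³/s
Panel 4-5: Δb = 15.2 ft, d̄ = (0.73+0.00)/2 = 0.365, v̄ = (1.52+0.00)/2 = 0.76 → q = 15.2×0.365×0.76 = 4.216 ft³/s
Q = Σ q = 43.97 ft³/s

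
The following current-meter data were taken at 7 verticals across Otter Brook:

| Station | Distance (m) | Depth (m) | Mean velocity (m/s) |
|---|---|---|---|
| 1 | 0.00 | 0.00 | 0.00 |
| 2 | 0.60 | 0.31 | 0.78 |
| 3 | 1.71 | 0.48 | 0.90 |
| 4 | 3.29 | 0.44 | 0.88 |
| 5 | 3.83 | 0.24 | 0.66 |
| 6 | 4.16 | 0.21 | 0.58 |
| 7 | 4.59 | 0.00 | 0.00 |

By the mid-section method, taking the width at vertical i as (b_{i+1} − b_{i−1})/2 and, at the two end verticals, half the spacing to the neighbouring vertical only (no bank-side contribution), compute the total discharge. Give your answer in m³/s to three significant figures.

w_2 = (1.71 − 0.00)/2 = 0.855 m; q_2 = 0.78 × 0.31 × 0.855 = 0.2067 m³/s
w_3 = (3.29 − 0.60)/2 = 1.345 m; q_3 = 0.90 × 0.48 × 1.345 = 0.5810 m³/s
w_4 = (3.83 − 1.71)/2 = 1.06 m; q_4 = 0.88 × 0.44 × 1.06 = 0.4104 m³/s
w_5 = (4.16 − 3.29)/2 = 0.435 m; q_5 = 0.66 × 0.24 × 0.435 = 0.06890 m³/s
w_6 = (4.59 − 3.83)/2 = 0.38 m; q_6 = 0.58 × 0.21 × 0.38 = 0.04628 m³/s
Stations 1, 7 contribute zero (depth or velocity is 0).
Q = Σ qᵢ = 1.313 m³/s

1.31 m³/s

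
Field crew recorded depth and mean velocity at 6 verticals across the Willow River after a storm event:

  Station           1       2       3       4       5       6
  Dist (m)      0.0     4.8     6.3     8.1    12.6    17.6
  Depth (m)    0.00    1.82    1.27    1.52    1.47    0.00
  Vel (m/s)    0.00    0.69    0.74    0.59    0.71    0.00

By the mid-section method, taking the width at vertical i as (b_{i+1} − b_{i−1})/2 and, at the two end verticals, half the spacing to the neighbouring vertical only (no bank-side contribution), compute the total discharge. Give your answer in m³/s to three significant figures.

w_2 = (6.3 − 0.0)/2 = 3.15 m; q_2 = 0.69 × 1.82 × 3.15 = 3.956 m³/s
w_3 = (8.1 − 4.8)/2 = 1.65 m; q_3 = 0.74 × 1.27 × 1.65 = 1.551 m³/s
w_4 = (12.6 − 6.3)/2 = 3.15 m; q_4 = 0.59 × 1.52 × 3.15 = 2.825 m³/s
w_5 = (17.6 − 8.1)/2 = 4.75 m; q_5 = 0.71 × 1.47 × 4.75 = 4.958 m³/s
Stations 1, 6 contribute zero (depth or velocity is 0).
Q = Σ qᵢ = 13.29 m³/s

13.3 m³/s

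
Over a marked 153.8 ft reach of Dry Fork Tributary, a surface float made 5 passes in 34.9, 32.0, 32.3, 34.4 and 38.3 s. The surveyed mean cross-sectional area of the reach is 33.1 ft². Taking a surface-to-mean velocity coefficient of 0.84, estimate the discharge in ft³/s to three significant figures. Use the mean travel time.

t̄ = (34.9 + 32.0 + 32.3 + 34.4 + 38.3) / 5 = 34.38 s
v_surface = L / t̄ = 153.8 / 34.38 = 4.474 ft/s
v_mean = 0.84 × 4.474 = 3.758 ft/s
Q = A × v_mean = 33.1 × 3.758 = 124.4 ft³/s

124 ft³/s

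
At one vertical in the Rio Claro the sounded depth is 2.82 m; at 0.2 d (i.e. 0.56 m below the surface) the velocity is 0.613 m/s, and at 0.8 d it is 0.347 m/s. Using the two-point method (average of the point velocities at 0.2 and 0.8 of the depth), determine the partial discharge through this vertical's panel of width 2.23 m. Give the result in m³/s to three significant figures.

3.02 m³/s

v̄ = (0.613 + 0.347) / 2 = 0.4800 m/s
q = v̄ × d × w = 0.4800 × 2.82 × 2.23 = 3.019 m³/s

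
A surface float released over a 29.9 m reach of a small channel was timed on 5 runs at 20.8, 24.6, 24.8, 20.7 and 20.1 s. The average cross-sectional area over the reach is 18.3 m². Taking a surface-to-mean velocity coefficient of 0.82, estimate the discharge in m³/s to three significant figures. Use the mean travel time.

t̄ = (20.8 + 24.6 + 24.8 + 20.7 + 20.1) / 5 = 22.2 s
v_surface = L / t̄ = 29.9 / 22.2 = 1.347 m/s
v_mean = 0.82 × 1.347 = 1.104 m/s
Q = A × v_mean = 18.3 × 1.104 = 20.21 m³/s

20.2 m³/s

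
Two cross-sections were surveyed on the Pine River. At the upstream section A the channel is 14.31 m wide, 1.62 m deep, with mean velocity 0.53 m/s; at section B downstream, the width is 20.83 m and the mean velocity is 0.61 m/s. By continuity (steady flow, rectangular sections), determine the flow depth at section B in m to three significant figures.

0.967 m

Q = A₁V₁ = (14.31×1.62) × 0.53 = 12.29 m³/s
d₂ = Q/(b₂ V₂) = 12.29/(20.83×0.61) = 0.9670 m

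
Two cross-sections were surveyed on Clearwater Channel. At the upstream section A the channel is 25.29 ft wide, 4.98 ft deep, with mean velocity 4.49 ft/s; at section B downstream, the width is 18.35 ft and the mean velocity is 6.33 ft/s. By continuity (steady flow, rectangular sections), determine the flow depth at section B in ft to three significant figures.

4.87 ft

Q = A₁V₁ = (25.29×4.98) × 4.49 = 565.5 ft³/s
d₂ = Q/(b₂ V₂) = 565.5/(18.35×6.33) = 4.868 ft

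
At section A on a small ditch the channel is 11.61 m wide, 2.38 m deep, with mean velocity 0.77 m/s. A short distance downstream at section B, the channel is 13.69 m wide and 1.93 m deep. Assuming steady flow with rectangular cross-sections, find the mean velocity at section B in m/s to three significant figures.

Q = A₁V₁ = (11.61×2.38) × 0.77 = 21.28 m³/s
A₂ = 13.69 × 1.93 = 26.42 m²
V₂ = Q/A₂ = 21.28/26.42 = 0.8053 m/s

0.805 m/s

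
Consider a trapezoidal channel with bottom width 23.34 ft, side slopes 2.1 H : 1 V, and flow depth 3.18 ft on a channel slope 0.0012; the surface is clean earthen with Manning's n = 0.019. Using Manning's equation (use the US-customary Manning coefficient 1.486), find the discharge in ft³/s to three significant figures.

477 ft³/s

A = (b + z·y)·y = (23.34 + 2.1×3.18)×3.18 = 95.46 ft²
P = b + 2y√(1+z²) = 23.34 + 2×3.18×√(1+2.1²) = 38.13 ft
R = A/P = 95.46/38.13 = 2.503 ft
Q = (1.486/n)·A·R^(2/3)·S^(1/2) = (1.486/0.019) × 95.46 × 2.503^(2/3) × 0.0012^(1/2) = 476.8 ft³/s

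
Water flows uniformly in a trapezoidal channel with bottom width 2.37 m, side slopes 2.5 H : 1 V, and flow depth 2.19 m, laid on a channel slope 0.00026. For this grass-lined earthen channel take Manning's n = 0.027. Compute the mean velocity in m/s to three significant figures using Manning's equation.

A = (b + z·y)·y = (2.37 + 2.5×2.19)×2.19 = 17.18 m²
P = b + 2y√(1+z²) = 2.37 + 2×2.19×√(1+2.5²) = 14.16 m
R = A/P = 17.18/14.16 = 1.213 m
Q = (1/n)·A·R^(2/3)·S^(1/2) = (1/0.027) × 17.18 × 1.213^(2/3) × 0.00026^(1/2) = 11.67 m³/s
V = Q/A = 11.67/17.18 = 0.6793 m/s

0.679 m/s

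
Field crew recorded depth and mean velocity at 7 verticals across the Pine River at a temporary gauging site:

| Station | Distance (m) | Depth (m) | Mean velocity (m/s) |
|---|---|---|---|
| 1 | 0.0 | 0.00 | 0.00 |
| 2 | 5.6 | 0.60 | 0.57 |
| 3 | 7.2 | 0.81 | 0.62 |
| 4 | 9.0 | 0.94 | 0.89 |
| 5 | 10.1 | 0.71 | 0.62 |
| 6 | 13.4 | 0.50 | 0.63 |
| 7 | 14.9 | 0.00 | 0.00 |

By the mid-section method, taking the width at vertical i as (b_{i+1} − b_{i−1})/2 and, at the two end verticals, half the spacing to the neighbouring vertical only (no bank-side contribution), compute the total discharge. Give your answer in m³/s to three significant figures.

5.02 m³/s

w_2 = (7.2 − 0.0)/2 = 3.6 m; q_2 = 0.57 × 0.60 × 3.6 = 1.231 m³/s
w_3 = (9.0 − 5.6)/2 = 1.7 m; q_3 = 0.62 × 0.81 × 1.7 = 0.8537 m³/s
w_4 = (10.1 − 7.2)/2 = 1.45 m; q_4 = 0.89 × 0.94 × 1.45 = 1.213 m³/s
w_5 = (13.4 − 9.0)/2 = 2.2 m; q_5 = 0.62 × 0.71 × 2.2 = 0.9684 m³/s
w_6 = (14.9 − 10.1)/2 = 2.4 m; q_6 = 0.63 × 0.50 × 2.4 = 0.7560 m³/s
Stations 1, 7 contribute zero (depth or velocity is 0).
Q = Σ qᵢ = 5.022 m³/s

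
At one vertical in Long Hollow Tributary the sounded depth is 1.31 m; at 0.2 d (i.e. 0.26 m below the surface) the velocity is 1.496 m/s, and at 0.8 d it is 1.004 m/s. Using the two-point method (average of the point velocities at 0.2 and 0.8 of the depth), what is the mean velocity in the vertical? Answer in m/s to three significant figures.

1.25 m/s

v̄ = (1.496 + 1.004) / 2 = 1.250 m/s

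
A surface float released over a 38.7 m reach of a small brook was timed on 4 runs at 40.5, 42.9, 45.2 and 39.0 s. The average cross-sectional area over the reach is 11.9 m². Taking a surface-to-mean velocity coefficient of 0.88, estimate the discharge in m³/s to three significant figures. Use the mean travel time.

9.67 m³/s

t̄ = (40.5 + 42.9 + 45.2 + 39.0) / 4 = 41.9 s
v_surface = L / t̄ = 38.7 / 41.9 = 0.9236 m/s
v_mean = 0.88 × 0.9236 = 0.8128 m/s
Q = A × v_mean = 11.9 × 0.8128 = 9.672 m³/s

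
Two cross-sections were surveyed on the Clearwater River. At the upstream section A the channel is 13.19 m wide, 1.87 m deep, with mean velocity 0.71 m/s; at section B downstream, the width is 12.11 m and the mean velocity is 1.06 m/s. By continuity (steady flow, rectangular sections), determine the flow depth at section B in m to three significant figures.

Q = A₁V₁ = (13.19×1.87) × 0.71 = 17.51 m³/s
d₂ = Q/(b₂ V₂) = 17.51/(12.11×1.06) = 1.364 m

1.36 m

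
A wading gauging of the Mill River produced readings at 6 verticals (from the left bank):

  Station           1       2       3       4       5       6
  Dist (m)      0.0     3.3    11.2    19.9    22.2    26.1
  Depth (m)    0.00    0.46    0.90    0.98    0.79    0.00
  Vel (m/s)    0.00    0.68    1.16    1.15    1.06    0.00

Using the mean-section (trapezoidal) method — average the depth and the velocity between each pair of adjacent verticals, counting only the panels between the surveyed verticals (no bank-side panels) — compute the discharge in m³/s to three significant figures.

Panel 1-2: Δb = 3.3 m, d̄ = (0.00+0.46)/2 = 0.23, v̄ = (0.00+0.68)/2 = 0.34 → q = 3.3×0.23×0.34 = 0.2581 m³/s
Panel 2-3: Δb = 7.9 m, d̄ = (0.46+0.90)/2 = 0.68, v̄ = (0.68+1.16)/2 = 0.92 → q = 7.9×0.68×0.92 = 4.942 m³/s
Panel 3-4: Δb = 8.7 m, d̄ = (0.90+0.98)/2 = 0.94, v̄ = (1.16+1.15)/2 = 1.155 → q = 8.7×0.94×1.155 = 9.446 m³/s
Panel 4-5: Δb = 2.3 m, d̄ = (0.98+0.79)/2 = 0.885, v̄ = (1.15+1.06)/2 = 1.105 → q = 2.3×0.885×1.105 = 2.249 m³/s
Panel 5-6: Δb = 3.9 m, d̄ = (0.79+0.00)/2 = 0.395, v̄ = (1.06+0.00)/2 = 0.53 → q = 3.9×0.395×0.53 = 0.8165 m³/s
Q = Σ q = 17.71 m³/s

17.7 m³/s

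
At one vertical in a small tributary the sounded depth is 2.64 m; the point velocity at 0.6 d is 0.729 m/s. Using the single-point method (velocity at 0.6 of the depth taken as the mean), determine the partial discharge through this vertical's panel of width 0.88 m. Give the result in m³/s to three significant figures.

v̄ = v₀.₆ = 0.729 m/s
q = v̄ × d × w = 0.7290 × 2.64 × 0.88 = 1.694 m³/s

1.69 m³/s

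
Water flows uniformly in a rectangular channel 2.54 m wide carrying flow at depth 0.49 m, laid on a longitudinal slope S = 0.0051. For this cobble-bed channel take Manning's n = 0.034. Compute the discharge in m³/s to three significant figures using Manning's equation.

A = b·y = 2.54 × 0.49 = 1.245 m²
P = b + 2y = 2.54 + 2×0.49 = 3.520 m
R = A/P = 1.245/3.520 = 0.3536 m
Q = (1/n)·A·R^(2/3)·S^(1/2) = (1/0.034) × 1.245 × 0.3536^(2/3) × 0.0051^(1/2) = 1.307 m³/s

1.31 m³/s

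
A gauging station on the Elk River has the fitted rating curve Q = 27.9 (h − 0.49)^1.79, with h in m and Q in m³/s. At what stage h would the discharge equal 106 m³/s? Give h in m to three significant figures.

h − h₀ = (Q/C)^(1/b) = (106/27.9)^(1/1.79) = 2.108 m
h = 0.49 + 2.108 = 2.598 m

2.60 m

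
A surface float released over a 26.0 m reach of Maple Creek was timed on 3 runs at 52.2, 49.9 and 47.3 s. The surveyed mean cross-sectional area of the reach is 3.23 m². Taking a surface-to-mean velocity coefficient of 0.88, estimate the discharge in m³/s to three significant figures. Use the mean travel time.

1.48 m³/s

t̄ = (52.2 + 49.9 + 47.3) / 3 = 49.8 s
v_surface = L / t̄ = 26.0 / 49.8 = 0.5221 m/s
v_mean = 0.88 × 0.5221 = 0.4594 m/s
Q = A × v_mean = 3.23 × 0.4594 = 1.484 m³/s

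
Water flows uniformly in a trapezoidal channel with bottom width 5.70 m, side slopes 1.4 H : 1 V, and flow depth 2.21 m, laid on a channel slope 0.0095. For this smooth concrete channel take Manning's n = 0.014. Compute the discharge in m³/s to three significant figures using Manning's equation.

174 m³/s

A = (b + z·y)·y = (5.70 + 1.4×2.21)×2.21 = 19.43 m²
P = b + 2y√(1+z²) = 5.70 + 2×2.21×√(1+1.4²) = 13.30 m
R = A/P = 19.43/13.30 = 1.461 m
Q = (1/n)·A·R^(2/3)·S^(1/2) = (1/0.014) × 19.43 × 1.461^(2/3) × 0.0095^(1/2) = 174.2 m³/s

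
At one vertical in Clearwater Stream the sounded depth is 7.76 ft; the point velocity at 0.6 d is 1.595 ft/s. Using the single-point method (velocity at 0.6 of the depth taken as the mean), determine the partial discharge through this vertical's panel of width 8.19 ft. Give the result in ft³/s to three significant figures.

101 ft³/s

v̄ = v₀.₆ = 1.595 ft/s
q = v̄ × d × w = 1.595 × 7.76 × 8.19 = 101.4 ft³/s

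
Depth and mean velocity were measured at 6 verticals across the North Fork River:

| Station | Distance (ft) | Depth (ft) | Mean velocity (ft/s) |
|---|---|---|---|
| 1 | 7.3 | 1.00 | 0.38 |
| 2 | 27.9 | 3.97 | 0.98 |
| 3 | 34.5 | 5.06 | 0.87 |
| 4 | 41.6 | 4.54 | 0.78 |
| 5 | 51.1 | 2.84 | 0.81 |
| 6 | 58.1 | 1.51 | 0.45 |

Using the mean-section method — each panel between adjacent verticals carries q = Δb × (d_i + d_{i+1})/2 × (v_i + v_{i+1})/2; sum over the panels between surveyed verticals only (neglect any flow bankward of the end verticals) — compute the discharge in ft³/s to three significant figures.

Panel 1-2: Δb = 20.6 ft, d̄ = (1.00+3.97)/2 = 2.485, v̄ = (0.38+0.98)/2 = 0.68 → q = 20.6×2.485×0.68 = 34.81 ft³/s
Panel 2-3: Δb = 6.6 ft, d̄ = (3.97+5.06)/2 = 4.515, v̄ = (0.98+0.87)/2 = 0.925 → q = 6.6×4.515×0.925 = 27.56 ft³/s
Panel 3-4: Δb = 7.1 ft, d̄ = (5.06+4.54)/2 = 4.8, v̄ = (0.87+0.78)/2 = 0.825 → q = 7.1×4.8×0.825 = 28.12 ft³/s
Panel 4-5: Δb = 9.5 ft, d̄ = (4.54+2.84)/2 = 3.69, v̄ = (0.78+0.81)/2 = 0.795 → q = 9.5×3.69×0.795 = 27.87 ft³/s
Panel 5-6: Δb = 7 ft, d̄ = (2.84+1.51)/2 = 2.175, v̄ = (0.81+0.45)/2 = 0.63 → q = 7×2.175×0.63 = 9.592 ft³/s
Q = Σ q = 128.0 ft³/s

128 ft³/s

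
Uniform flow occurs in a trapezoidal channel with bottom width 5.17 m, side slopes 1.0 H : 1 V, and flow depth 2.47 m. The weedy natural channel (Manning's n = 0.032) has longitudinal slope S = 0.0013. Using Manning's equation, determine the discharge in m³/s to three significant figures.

A = (b + z·y)·y = (5.17 + 1.0×2.47)×2.47 = 18.87 m²
P = b + 2y√(1+z²) = 5.17 + 2×2.47×√(1+1.0²) = 12.16 m
R = A/P = 18.87/12.16 = 1.552 m
Q = (1/n)·A·R^(2/3)·S^(1/2) = (1/0.032) × 18.87 × 1.552^(2/3) × 0.0013^(1/2) = 28.51 m³/s

28.5 m³/s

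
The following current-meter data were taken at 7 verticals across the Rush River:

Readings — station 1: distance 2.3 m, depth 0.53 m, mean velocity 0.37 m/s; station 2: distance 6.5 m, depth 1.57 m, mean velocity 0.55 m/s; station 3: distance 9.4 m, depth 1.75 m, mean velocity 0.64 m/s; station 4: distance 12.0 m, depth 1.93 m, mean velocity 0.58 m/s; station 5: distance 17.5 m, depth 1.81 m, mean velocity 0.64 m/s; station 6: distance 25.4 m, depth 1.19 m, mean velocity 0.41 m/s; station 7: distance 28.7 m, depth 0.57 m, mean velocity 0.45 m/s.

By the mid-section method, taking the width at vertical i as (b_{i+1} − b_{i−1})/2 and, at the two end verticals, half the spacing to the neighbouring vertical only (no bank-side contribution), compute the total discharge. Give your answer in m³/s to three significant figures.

22.0 m³/s

w_1 = (6.5 − 2.3)/2 = 2.1 m; q_1 = 0.37 × 0.53 × 2.1 = 0.4118 m³/s
w_2 = (9.4 − 2.3)/2 = 3.55 m; q_2 = 0.55 × 1.57 × 3.55 = 3.065 m³/s
w_3 = (12.0 − 6.5)/2 = 2.75 m; q_3 = 0.64 × 1.75 × 2.75 = 3.080 m³/s
w_4 = (17.5 − 9.4)/2 = 4.05 m; q_4 = 0.58 × 1.93 × 4.05 = 4.534 m³/s
w_5 = (25.4 − 12.0)/2 = 6.7 m; q_5 = 0.64 × 1.81 × 6.7 = 7.761 m³/s
w_6 = (28.7 − 17.5)/2 = 5.6 m; q_6 = 0.41 × 1.19 × 5.6 = 2.732 m³/s
w_7 = (28.7 − 25.4)/2 = 1.65 m; q_7 = 0.45 × 0.57 × 1.65 = 0.4232 m³/s
Q = Σ qᵢ = 22.01 m³/s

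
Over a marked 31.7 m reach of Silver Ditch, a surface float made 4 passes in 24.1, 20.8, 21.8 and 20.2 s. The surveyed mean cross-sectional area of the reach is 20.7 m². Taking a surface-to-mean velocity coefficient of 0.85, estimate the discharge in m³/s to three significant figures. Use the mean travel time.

25.7 m³/s

t̄ = (24.1 + 20.8 + 21.8 + 20.2) / 4 = 21.725 s
v_surface = L / t̄ = 31.7 / 21.725 = 1.459 m/s
v_mean = 0.85 × 1.459 = 1.240 m/s
Q = A × v_mean = 20.7 × 1.240 = 25.67 m³/s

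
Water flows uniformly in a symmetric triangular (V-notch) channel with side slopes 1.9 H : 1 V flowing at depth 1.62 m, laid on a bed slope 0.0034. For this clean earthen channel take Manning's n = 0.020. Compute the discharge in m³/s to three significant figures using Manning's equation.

11.6 m³/s

A = z·y² = 1.9×1.62² = 4.986 m²
P = 2y√(1+z²) = 2×1.62×√(1+1.9²) = 6.957 m
R = A/P = 4.986/6.957 = 0.7168 m
Q = (1/n)·A·R^(2/3)·S^(1/2) = (1/0.020) × 4.986 × 0.7168^(2/3) × 0.0034^(1/2) = 11.64 m³/s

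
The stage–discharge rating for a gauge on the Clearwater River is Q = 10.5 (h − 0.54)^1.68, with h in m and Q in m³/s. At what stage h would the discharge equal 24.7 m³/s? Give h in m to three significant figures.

h − h₀ = (Q/C)^(1/b) = (24.7/10.5)^(1/1.68) = 1.664 m
h = 0.54 + 1.664 = 2.204 m

2.20 m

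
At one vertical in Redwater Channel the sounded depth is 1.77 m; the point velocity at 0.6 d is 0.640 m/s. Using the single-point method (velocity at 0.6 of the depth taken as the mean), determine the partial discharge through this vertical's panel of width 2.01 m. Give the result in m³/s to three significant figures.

2.28 m³/s

v̄ = v₀.₆ = 0.640 m/s
q = v̄ × d × w = 0.6400 × 1.77 × 2.01 = 2.277 m³/s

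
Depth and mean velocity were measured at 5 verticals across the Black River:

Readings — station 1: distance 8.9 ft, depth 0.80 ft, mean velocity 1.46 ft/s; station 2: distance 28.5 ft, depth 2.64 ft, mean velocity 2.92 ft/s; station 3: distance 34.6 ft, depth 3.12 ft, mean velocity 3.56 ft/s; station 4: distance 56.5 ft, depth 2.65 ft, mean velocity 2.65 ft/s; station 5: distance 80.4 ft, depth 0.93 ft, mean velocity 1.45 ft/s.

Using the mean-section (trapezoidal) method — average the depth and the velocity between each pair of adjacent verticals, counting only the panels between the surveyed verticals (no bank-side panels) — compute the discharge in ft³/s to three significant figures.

Panel 1-2: Δb = 19.6 ft, d̄ = (0.80+2.64)/2 = 1.72, v̄ = (1.46+2.92)/2 = 2.19 → q = 19.6×1.72×2.19 = 73.83 ft³/s
Panel 2-3: Δb = 6.1 ft, d̄ = (2.64+3.12)/2 = 2.88, v̄ = (2.92+3.56)/2 = 3.24 → q = 6.1×2.88×3.24 = 56.92 ft³/s
Panel 3-4: Δb = 21.9 ft, d̄ = (3.12+2.65)/2 = 2.885, v̄ = (3.56+2.65)/2 = 3.105 → q = 21.9×2.885×3.105 = 196.2 ft³/s
Panel 4-5: Δb = 23.9 ft, d̄ = (2.65+0.93)/2 = 1.79, v̄ = (2.65+1.45)/2 = 2.05 → q = 23.9×1.79×2.05 = 87.70 ft³/s
Q = Σ q = 414.6 ft³/s

415 ft³/s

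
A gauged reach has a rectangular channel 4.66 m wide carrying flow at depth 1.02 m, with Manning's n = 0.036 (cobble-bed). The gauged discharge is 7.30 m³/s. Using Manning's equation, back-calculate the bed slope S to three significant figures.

A = b·y = 4.66 × 1.02 = 4.753 m²
P = b + 2y = 4.66 + 2×1.02 = 6.700 m
R = A/P = 4.753/6.700 = 0.7094 m
S = (Q·n / (1·A·R^(2/3)))² = (7.30×0.036 / (1×4.753×0.7954))² = 0.004831

0.00483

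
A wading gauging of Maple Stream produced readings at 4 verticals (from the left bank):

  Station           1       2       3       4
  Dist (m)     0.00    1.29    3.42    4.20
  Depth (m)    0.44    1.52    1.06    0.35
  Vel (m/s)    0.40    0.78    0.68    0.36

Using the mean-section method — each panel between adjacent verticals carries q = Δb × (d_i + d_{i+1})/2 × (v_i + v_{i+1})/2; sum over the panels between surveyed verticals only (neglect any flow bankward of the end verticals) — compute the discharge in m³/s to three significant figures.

3.04 m³/s

Panel 1-2: Δb = 1.29 m, d̄ = (0.44+1.52)/2 = 0.98, v̄ = (0.40+0.78)/2 = 0.59 → q = 1.29×0.98×0.59 = 0.7459 m³/s
Panel 2-3: Δb = 2.13 m, d̄ = (1.52+1.06)/2 = 1.29, v̄ = (0.78+0.68)/2 = 0.73 → q = 2.13×1.29×0.73 = 2.006 m³/s
Panel 3-4: Δb = 0.78 m, d̄ = (1.06+0.35)/2 = 0.705, v̄ = (0.68+0.36)/2 = 0.52 → q = 0.78×0.705×0.52 = 0.2859 m³/s
Q = Σ q = 3.038 m³/s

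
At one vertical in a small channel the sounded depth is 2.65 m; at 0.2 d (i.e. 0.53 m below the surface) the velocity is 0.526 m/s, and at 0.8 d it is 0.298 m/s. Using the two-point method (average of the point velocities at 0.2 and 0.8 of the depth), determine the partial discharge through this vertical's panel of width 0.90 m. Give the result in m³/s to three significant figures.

v̄ = (0.526 + 0.298) / 2 = 0.4120 m/s
q = v̄ × d × w = 0.4120 × 2.65 × 0.90 = 0.9826 m³/s

0.983 m³/s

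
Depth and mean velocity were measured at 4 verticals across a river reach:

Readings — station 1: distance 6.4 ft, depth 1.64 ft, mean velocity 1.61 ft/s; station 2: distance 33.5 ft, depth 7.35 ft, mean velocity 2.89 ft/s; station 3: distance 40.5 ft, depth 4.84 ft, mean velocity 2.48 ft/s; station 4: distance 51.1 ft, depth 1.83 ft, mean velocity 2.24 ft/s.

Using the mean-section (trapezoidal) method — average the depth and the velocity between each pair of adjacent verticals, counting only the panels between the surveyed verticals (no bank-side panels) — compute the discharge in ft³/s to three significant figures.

472 ft³/s

Panel 1-2: Δb = 27.1 ft, d̄ = (1.64+7.35)/2 = 4.495, v̄ = (1.61+2.89)/2 = 2.25 → q = 27.1×4.495×2.25 = 274.1 ft³/s
Panel 2-3: Δb = 7 ft, d̄ = (7.35+4.84)/2 = 6.095, v̄ = (2.89+2.48)/2 = 2.685 → q = 7×6.095×2.685 = 114.6 ft³/s
Panel 3-4: Δb = 10.6 ft, d̄ = (4.84+1.83)/2 = 3.335, v̄ = (2.48+2.24)/2 = 2.36 → q = 10.6×3.335×2.36 = 83.43 ft³/s
Q = Σ q = 472.1 ft³/s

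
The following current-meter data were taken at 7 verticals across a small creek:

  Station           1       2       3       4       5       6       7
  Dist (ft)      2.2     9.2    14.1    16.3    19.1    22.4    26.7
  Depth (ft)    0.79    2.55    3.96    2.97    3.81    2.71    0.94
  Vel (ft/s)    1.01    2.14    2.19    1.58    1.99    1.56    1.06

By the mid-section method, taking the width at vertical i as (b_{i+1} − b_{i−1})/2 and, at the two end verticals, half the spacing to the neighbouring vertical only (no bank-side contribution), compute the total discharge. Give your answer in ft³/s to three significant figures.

w_1 = (9.2 − 2.2)/2 = 3.5 ft; q_1 = 1.01 × 0.79 × 3.5 = 2.793 ft³/s
w_2 = (14.1 − 2.2)/2 = 5.95 ft; q_2 = 2.14 × 2.55 × 5.95 = 32.47 ft³/s
w_3 = (16.3 − 9.2)/2 = 3.55 ft; q_3 = 2.19 × 3.96 × 3.55 = 30.79 ft³/s
w_4 = (19.1 − 14.1)/2 = 2.5 ft; q_4 = 1.58 × 2.97 × 2.5 = 11.73 ft³/s
w_5 = (22.4 − 16.3)/2 = 3.05 ft; q_5 = 1.99 × 3.81 × 3.05 = 23.12 ft³/s
w_6 = (26.7 − 19.1)/2 = 3.8 ft; q_6 = 1.56 × 2.71 × 3.8 = 16.06 ft³/s
w_7 = (26.7 − 22.4)/2 = 2.15 ft; q_7 = 1.06 × 0.94 × 2.15 = 2.142 ft³/s
Q = Σ qᵢ = 119.1 ft³/s

119 ft³/s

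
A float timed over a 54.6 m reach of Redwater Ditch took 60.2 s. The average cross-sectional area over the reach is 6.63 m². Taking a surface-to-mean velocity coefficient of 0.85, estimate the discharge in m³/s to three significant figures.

v_surface = L / t̄ = 54.6 / 60.2 = 0.9070 m/s
v_mean = 0.85 × 0.9070 = 0.7709 m/s
Q = A × v_mean = 6.63 × 0.7709 = 5.111 m³/s

5.11 m³/s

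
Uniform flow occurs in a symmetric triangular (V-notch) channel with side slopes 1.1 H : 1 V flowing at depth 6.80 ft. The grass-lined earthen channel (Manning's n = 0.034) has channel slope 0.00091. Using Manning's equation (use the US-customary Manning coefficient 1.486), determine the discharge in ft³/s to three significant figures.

124 ft³/s

A = z·y² = 1.1×6.80² = 50.86 ft²
P = 2y√(1+z²) = 2×6.80×√(1+1.1²) = 20.22 ft
R = A/P = 50.86/20.22 = 2.516 ft
Q = (1.486/n)·A·R^(2/3)·S^(1/2) = (1.486/0.034) × 50.86 × 2.516^(2/3) × 0.00091^(1/2) = 124.0 ft³/s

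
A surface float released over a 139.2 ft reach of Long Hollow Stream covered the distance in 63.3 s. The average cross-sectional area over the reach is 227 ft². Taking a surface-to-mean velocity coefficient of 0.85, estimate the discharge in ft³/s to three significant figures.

424 ft³/s

v_surface = L / t̄ = 139.2 / 63.3 = 2.199 ft/s
v_mean = 0.85 × 2.199 = 1.869 ft/s
Q = A × v_mean = 227 × 1.869 = 424.3 ft³/s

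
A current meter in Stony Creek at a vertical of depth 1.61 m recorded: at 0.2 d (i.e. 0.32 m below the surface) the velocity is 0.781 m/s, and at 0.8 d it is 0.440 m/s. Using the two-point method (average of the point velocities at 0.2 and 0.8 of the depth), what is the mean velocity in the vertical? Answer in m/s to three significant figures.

v̄ = (0.781 + 0.440) / 2 = 0.6105 m/s

0.611 m/s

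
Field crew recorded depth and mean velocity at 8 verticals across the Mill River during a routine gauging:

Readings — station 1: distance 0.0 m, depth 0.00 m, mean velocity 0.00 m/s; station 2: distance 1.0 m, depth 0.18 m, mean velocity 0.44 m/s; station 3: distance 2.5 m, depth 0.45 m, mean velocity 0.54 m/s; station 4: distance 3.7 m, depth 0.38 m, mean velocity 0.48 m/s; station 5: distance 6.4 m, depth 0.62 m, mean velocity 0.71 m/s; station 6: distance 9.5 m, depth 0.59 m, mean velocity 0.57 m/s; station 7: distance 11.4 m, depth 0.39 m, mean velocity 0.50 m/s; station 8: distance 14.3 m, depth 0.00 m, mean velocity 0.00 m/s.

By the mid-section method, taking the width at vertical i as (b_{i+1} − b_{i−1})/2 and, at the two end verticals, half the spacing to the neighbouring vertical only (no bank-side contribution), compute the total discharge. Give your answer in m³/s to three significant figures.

w_2 = (2.5 − 0.0)/2 = 1.25 m; q_2 = 0.44 × 0.18 × 1.25 = 0.09900 m³/s
w_3 = (3.7 − 1.0)/2 = 1.35 m; q_3 = 0.54 × 0.45 × 1.35 = 0.3281 m³/s
w_4 = (6.4 − 2.5)/2 = 1.95 m; q_4 = 0.48 × 0.38 × 1.95 = 0.3557 m³/s
w_5 = (9.5 − 3.7)/2 = 2.9 m; q_5 = 0.71 × 0.62 × 2.9 = 1.277 m³/s
w_6 = (11.4 − 6.4)/2 = 2.5 m; q_6 = 0.57 × 0.59 × 2.5 = 0.8408 m³/s
w_7 = (14.3 − 9.5)/2 = 2.4 m; q_7 = 0.50 × 0.39 × 2.4 = 0.4680 m³/s
Stations 1, 8 contribute zero (depth or velocity is 0).
Q = Σ qᵢ = 3.368 m³/s

3.37 m³/s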